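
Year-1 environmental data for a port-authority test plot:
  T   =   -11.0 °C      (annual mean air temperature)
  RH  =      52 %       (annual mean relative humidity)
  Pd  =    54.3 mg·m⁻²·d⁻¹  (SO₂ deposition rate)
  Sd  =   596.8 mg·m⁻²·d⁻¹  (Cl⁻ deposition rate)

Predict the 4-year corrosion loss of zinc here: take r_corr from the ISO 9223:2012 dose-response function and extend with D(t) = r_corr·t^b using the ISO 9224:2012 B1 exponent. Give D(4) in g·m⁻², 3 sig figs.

zinc: f(T) = +0.038·(T−10) [T≤10 °C] = -0.7980
  sulphur-dioxide contribution → 0.3683 μm/a
  chloride contribution → 0.398 μm/a
  total first-year rate 0.7663 μm/a
ISO 9224: D(t) = r_corr · t^b with b = 0.813 (zinc, B1)
  D(4) = 0.7663 × 4^0.813 = 0.7663 × 3.087 = 2.365 μm
  Mass loss = 2.365 μm × 7.14 g/cm³ = 16.89 g·m⁻²

D(4) = 16.9 g·m⁻²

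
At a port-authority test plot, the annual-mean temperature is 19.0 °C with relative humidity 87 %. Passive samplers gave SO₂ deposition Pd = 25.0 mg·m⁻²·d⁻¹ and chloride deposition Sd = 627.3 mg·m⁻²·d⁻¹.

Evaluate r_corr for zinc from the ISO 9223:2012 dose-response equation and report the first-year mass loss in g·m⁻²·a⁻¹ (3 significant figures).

r_corr = 60.5 g·m⁻²·a⁻¹

zinc: f(T) = -0.071·(T−10) [T>10 °C] = -0.6390
  Pd branch = 0.0129·Pd^0.44·e^(0.046·RH+f) = 1.535 μm/a
  Sd branch = 0.0175·Sd^0.57·e^(0.008·RH+0.085·T) = 6.938 μm/a
  sum: 1.535 + 6.938 → r_corr = 8.474 μm/a
Convert to mass loss: 8.474 μm/a × 7.14 g/cm³ = 60.5 g·m⁻²·a⁻¹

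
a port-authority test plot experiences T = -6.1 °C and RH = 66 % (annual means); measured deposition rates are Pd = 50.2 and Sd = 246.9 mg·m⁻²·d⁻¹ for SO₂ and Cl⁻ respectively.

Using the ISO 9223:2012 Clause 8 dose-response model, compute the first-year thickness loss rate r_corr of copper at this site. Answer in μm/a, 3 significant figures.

copper: temperature factor f = +0.126·(-16.1) = -2.0286
  SO₂ term: 0.0053·50.2^0.26·exp(0.059·66-2.0286) = 0.09475
  Cl⁻ term: 0.01025·246.9^0.27·exp(0.036·66+0.049·-6.1) = 0.3621
  r_corr = 0.09475 + 0.3621 = 0.4568 μm/a

r_corr = 0.457 μm/a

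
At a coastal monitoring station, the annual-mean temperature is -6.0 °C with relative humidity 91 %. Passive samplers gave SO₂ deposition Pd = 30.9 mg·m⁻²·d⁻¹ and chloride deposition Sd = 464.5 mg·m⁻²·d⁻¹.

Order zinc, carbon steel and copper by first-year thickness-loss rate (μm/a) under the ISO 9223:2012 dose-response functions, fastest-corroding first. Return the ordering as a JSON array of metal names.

["carbon steel", "zinc", "copper"]

zinc: T≤10 °C ⇒ hinge +0.038·(-6.0−10) = -0.6080
  SO₂ term: 0.0129·30.9^0.44·exp(0.046·91-0.6080) = 2.09
  Cl⁻ term: 0.0175·464.5^0.57·exp(0.008·91+0.085·-6.0) = 0.7209
  sum: 2.09 + 0.7209 → r_corr = 2.811 μm/a
carbon steel: f(T) = +0.150·(T−10) [T≤10 °C] = -2.4000
  Pd branch = 1.77·Pd^0.52·e^(0.02·RH+f) = 5.9 μm/a
  Cl⁻ term: 0.102·464.5^0.62·exp(0.033·91+0.04·-6.0) = 72.79
  sum: 5.9 + 72.79 → r_corr = 78.69 μm/a
copper: T≤10 °C ⇒ hinge +0.126·(-6.0−10) = -2.0160
  Pd branch = 0.0053·Pd^0.26·e^(0.059·RH+f) = 0.3697 μm/a
  Sd branch = 0.01025·Sd^0.27·e^(0.036·RH+0.049·T) = 1.061 μm/a
  sum: 0.3697 + 1.061 → r_corr = 1.431 μm/a
Ordering by μm/a: carbon steel (78.7) > zinc (2.81) > copper (1.43)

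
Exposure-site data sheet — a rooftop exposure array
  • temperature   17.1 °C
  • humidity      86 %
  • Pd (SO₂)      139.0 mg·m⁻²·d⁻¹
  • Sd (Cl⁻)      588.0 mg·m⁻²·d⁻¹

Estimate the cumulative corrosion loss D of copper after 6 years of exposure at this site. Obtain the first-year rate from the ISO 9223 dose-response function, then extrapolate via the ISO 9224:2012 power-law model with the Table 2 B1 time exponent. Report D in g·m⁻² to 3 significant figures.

D(6) = 138 g·m⁻²

copper: f(T) = -0.080·(T−10) [T>10 °C] = -0.5680
  Pd branch = 0.0053·Pd^0.26·e^(0.059·RH+f) = 1.731 μm/a
  Sd branch = 0.01025·Sd^0.27·e^(0.036·RH+0.049·T) = 2.93 μm/a
  sum: 1.731 + 2.93 → r_corr = 4.662 μm/a
Long-term exponent b (ISO 9224 Table 2, B1) = 0.667
  D(6) = 4.662 × 6^0.667 = 4.662 × 3.304 = 15.4 μm
  Mass loss = 15.4 μm × 8.96 g/cm³ = 138 g·m⁻²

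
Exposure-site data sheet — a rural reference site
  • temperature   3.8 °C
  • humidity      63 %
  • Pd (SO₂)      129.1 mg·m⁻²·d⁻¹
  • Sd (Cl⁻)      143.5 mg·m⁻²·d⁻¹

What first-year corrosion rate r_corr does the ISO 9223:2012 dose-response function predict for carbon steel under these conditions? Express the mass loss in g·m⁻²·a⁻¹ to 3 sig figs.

carbon steel: f(T) = +0.150·(T−10) [T≤10 °C] = -0.9300
  SO₂ term: 1.77·129.1^0.52·exp(0.02·63-0.9300) = 30.83
  Cl⁻ term: 0.102·143.5^0.62·exp(0.033·63+0.04·3.8) = 20.64
  sum: 30.83 + 20.64 → r_corr = 51.47 μm/a
Convert to mass loss: 51.47 μm/a × 7.85 g/cm³ = 404.1 g·m⁻²·a⁻¹

r_corr = 404 g·m⁻²·a⁻¹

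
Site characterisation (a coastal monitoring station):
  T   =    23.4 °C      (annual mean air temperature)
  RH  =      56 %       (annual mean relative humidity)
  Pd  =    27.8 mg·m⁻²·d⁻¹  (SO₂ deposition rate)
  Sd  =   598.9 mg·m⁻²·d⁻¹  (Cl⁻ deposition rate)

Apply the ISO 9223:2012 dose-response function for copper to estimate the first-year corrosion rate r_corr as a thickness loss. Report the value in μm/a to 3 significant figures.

copper: T>10 °C ⇒ hinge -0.080·(23.4−10) = -1.0720
  Pd branch = 0.0053·Pd^0.26·e^(0.059·RH+f) = 0.1172 μm/a
  Cl⁻ term: 0.01025·598.9^0.27·exp(0.036·56+0.049·23.4) = 1.362
  r_corr = 0.1172 + 1.362 = 1.479 μm/a

r_corr = 1.48 μm/a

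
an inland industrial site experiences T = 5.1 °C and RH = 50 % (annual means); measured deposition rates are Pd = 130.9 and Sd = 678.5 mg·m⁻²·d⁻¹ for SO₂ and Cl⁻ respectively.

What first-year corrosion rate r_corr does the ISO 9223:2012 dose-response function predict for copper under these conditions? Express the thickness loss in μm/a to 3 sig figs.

copper: temperature factor f = +0.126·(-4.9) = -0.6174
  SO₂ term: 0.0053·130.9^0.26·exp(0.059·50-0.6174) = 0.194
  Cl⁻ term: 0.01025·678.5^0.27·exp(0.036·50+0.049·5.1) = 0.4629
  sum: 0.194 + 0.4629 → r_corr = 0.6569 μm/a

r_corr = 0.657 μm/a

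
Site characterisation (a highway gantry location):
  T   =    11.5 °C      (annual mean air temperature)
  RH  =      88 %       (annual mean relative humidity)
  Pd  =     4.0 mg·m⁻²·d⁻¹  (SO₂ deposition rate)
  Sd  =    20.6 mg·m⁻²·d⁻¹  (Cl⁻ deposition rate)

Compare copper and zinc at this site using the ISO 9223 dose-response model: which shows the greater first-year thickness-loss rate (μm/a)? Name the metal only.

copper

copper: temperature factor f = -0.080·(1.5) = -0.1200
  sulphur-dioxide contribution → 1.212 μm/a
  chloride contribution → 0.9684 μm/a
  ⇒ r_corr(copper) = 2.181 μm/a
zinc: f(T) = -0.071·(T−10) [T>10 °C] = -0.1065
  sulphur-dioxide contribution → 1.223 μm/a
  chloride contribution → 0.5275 μm/a
  total first-year rate 1.75 μm/a
Ordering by μm/a: copper (2.18) > zinc (1.75)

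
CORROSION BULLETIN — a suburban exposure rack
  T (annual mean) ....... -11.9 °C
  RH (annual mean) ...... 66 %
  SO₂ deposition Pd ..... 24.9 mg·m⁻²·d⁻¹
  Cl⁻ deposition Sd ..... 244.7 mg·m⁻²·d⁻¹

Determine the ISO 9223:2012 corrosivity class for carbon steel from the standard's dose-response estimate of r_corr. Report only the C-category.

carbon steel: T≤10 °C ⇒ hinge +0.150·(-11.9−10) = -3.2850
  Pd branch = 1.77·Pd^0.52·e^(0.02·RH+f) = 1.32 μm/a
  Cl⁻ term: 0.102·244.7^0.62·exp(0.033·66+0.04·-11.9) = 16.93
  r_corr = 1.32 + 16.93 = 18.25 μm/a
Category bounds: 1.3…25 μm/a bracket r_corr ⇒ C2

C2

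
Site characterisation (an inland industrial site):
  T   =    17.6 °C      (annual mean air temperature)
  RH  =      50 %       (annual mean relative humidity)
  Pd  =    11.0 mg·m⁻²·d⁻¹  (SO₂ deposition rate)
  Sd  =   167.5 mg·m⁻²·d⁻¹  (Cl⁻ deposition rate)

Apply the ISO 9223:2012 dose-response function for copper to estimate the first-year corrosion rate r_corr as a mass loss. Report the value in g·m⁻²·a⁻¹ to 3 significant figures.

copper: f(T) = -0.080·(T−10) [T>10 °C] = -0.6080
  Pd branch = 0.0053·Pd^0.26·e^(0.059·RH+f) = 0.1028 μm/a
  Sd branch = 0.01025·Sd^0.27·e^(0.036·RH+0.049·T) = 0.5854 μm/a
  r_corr = 0.1028 + 0.5854 = 0.6883 μm/a
Convert to mass loss: 0.6883 μm/a × 8.96 g/cm³ = 6.167 g·m⁻²·a⁻¹

r_corr = 6.17 g·m⁻²·a⁻¹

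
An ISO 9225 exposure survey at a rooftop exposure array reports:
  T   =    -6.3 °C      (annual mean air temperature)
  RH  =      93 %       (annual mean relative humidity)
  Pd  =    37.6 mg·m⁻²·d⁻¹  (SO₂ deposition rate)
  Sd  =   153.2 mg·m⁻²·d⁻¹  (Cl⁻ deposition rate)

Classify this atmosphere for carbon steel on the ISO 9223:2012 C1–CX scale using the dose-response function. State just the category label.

C3

carbon steel: temperature factor f = +0.150·(-16.3) = -2.4450
  Pd branch = 1.77·Pd^0.52·e^(0.02·RH+f) = 6.501 μm/a
  Cl⁻ term: 0.102·153.2^0.62·exp(0.033·93+0.04·-6.3) = 38.62
  sum: 6.501 + 38.62 → r_corr = 45.13 μm/a
ISO 9223 Table 2 (carbon steel): 25 < 45.1 ≤ 50 μm/a ⇒ C3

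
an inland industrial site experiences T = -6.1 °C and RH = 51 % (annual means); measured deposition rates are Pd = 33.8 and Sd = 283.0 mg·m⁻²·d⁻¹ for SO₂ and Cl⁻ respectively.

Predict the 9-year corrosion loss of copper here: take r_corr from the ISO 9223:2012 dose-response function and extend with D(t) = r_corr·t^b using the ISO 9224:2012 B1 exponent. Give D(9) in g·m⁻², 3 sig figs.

D(9) = 9.86 g·m⁻²

copper: f(T) = +0.126·(T−10) [T≤10 °C] = -2.0286
  Pd branch = 0.0053·Pd^0.26·e^(0.059·RH+f) = 0.03528 μm/a
  Cl⁻ term: 0.01025·283.0^0.27·exp(0.036·51+0.049·-6.1) = 0.2189
  r_corr = 0.03528 + 0.2189 = 0.2542 μm/a
ISO 9224: D(t) = r_corr · t^b with b = 0.667 (copper, B1)
  D(9) = 0.2542 × 9^0.667 = 0.2542 × 4.33 = 1.101 μm
  Mass loss = 1.101 μm × 8.96 g/cm³ = 9.862 g·m⁻²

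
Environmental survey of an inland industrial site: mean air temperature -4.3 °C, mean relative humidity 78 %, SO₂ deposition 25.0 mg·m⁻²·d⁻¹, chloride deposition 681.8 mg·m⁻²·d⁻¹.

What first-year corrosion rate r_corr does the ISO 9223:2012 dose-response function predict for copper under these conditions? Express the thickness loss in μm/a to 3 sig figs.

copper: f(T) = +0.126·(T−10) [T≤10 °C] = -1.8018
  Pd branch = 0.0053·Pd^0.26·e^(0.059·RH+f) = 0.2013 μm/a
  Sd branch = 0.01025·Sd^0.27·e^(0.036·RH+0.049·T) = 0.8013 μm/a
  sum: 0.2013 + 0.8013 → r_corr = 1.003 μm/a

r_corr = 1.00 μm/a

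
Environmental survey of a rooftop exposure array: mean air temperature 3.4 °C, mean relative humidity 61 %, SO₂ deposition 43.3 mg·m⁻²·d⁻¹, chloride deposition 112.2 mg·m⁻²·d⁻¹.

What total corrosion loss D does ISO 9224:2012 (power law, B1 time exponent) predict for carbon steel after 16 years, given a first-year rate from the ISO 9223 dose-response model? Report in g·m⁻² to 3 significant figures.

carbon steel: temperature factor f = +0.150·(-6.6) = -0.9900
  Pd branch = 1.77·Pd^0.52·e^(0.02·RH+f) = 15.81 μm/a
  Cl⁻ term: 0.102·112.2^0.62·exp(0.033·61+0.04·3.4) = 16.33
  r_corr = 15.81 + 16.33 = 32.13 μm/a
Long-term exponent b (ISO 9224 Table 2, B1) = 0.523
  D(16) = 32.13 × 16^0.523 = 32.13 × 4.263 = 137 μm
  Mass loss = 137 μm × 7.85 g/cm³ = 1075 g·m⁻²

D(16) = 1.08e+03 g·m⁻²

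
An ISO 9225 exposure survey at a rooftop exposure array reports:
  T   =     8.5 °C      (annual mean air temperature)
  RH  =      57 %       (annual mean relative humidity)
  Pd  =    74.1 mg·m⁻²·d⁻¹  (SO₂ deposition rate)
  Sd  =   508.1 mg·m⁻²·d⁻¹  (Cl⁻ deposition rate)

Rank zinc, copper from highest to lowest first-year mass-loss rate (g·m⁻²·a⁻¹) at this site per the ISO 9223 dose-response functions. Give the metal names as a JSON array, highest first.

zinc: f(T) = +0.038·(T−10) [T≤10 °C] = -0.0570
  Pd branch = 0.0129·Pd^0.44·e^(0.046·RH+f) = 1.115 μm/a
  Cl⁻ term: 0.0175·508.1^0.57·exp(0.008·57+0.085·8.5) = 1.983
  r_corr = 1.115 + 1.983 = 3.098 μm/a
  mass loss = 3.098 μm/a × 7.14 g/cm³ = 22.12 g·m⁻²·a⁻¹
copper: f(T) = +0.126·(T−10) [T≤10 °C] = -0.1890
  Pd branch = 0.0053·Pd^0.26·e^(0.059·RH+f) = 0.388 μm/a
  Sd branch = 0.01025·Sd^0.27·e^(0.036·RH+0.049·T) = 0.6507 μm/a
  sum: 0.388 + 0.6507 → r_corr = 1.039 μm/a
  mass loss = 1.039 μm/a × 8.96 g/cm³ = 9.307 g·m⁻²·a⁻¹
Ordering by g·m⁻²·a⁻¹: zinc (22.1) > copper (9.31)

["zinc", "copper"]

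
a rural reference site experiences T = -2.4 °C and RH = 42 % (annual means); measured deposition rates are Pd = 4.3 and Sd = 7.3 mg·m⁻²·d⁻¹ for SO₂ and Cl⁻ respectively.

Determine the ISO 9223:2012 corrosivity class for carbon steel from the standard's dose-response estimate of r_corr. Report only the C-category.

carbon steel: f(T) = +0.150·(T−10) [T≤10 °C] = -1.8600
  sulphur-dioxide contribution → 1.363 μm/a
  chloride contribution → 1.271 μm/a
  total first-year rate 2.634 μm/a
Category bounds: 1.3…25 μm/a bracket r_corr ⇒ C2

C2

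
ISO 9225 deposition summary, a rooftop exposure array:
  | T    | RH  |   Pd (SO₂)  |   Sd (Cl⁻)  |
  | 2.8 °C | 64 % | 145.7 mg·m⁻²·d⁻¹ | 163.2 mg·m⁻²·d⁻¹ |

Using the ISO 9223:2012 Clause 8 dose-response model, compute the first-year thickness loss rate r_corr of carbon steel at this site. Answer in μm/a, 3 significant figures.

carbon steel: T≤10 °C ⇒ hinge +0.150·(2.8−10) = -1.0800
  sulphur-dioxide contribution → 28.83 μm/a
  chloride contribution → 22.2 μm/a
  total first-year rate 51.03 μm/a

r_corr = 51.0 μm/a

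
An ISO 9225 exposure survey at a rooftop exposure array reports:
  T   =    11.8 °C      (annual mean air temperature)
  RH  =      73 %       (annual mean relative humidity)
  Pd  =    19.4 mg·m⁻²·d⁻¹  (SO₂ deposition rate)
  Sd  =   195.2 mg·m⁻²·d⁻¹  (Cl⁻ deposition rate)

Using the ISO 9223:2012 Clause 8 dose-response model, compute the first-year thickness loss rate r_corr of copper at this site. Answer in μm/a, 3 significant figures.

r_corr = 1.79 μm/a

copper: T>10 °C ⇒ hinge -0.080·(11.8−10) = -0.1440
  Pd branch = 0.0053·Pd^0.26·e^(0.059·RH+f) = 0.7363 μm/a
  Cl⁻ term: 0.01025·195.2^0.27·exp(0.036·73+0.049·11.8) = 1.051
  sum: 0.7363 + 1.051 → r_corr = 1.787 μm/a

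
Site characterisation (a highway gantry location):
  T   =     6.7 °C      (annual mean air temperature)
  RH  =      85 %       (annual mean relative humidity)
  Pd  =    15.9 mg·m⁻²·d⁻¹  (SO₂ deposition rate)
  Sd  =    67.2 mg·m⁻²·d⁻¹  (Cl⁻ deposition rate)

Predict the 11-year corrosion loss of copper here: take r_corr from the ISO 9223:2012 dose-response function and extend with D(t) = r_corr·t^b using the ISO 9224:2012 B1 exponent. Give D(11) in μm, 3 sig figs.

copper: temperature factor f = +0.126·(-3.3) = -0.4158
  SO₂ term: 0.0053·15.9^0.26·exp(0.059·85-0.4158) = 1.082
  Sd branch = 0.01025·Sd^0.27·e^(0.036·RH+0.049·T) = 0.9454 μm/a
  r_corr = 1.082 + 0.9454 = 2.027 μm/a
Long-term exponent b (ISO 9224 Table 2, B1) = 0.667
  D(11) = 2.027 × 11^0.667 = 2.027 × 4.95 = 10.03 μm

D(11) = 10.0 μm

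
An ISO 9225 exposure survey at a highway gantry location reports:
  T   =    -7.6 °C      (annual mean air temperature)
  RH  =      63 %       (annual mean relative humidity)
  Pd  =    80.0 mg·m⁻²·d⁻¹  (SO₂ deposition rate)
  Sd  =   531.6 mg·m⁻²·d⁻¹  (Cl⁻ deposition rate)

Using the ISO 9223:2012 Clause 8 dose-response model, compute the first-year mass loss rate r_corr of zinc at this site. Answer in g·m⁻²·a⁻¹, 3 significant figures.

r_corr = 9.76 g·m⁻²·a⁻¹

zinc: temperature factor f = +0.038·(-17.6) = -0.6688
  SO₂ term: 0.0129·80.0^0.44·exp(0.046·63-0.6688) = 0.8243
  Sd branch = 0.0175·Sd^0.57·e^(0.008·RH+0.085·T) = 0.5432 μm/a
  r_corr = 0.8243 + 0.5432 = 1.367 μm/a
Convert to mass loss: 1.367 μm/a × 7.14 g/cm³ = 9.764 g·m⁻²·a⁻¹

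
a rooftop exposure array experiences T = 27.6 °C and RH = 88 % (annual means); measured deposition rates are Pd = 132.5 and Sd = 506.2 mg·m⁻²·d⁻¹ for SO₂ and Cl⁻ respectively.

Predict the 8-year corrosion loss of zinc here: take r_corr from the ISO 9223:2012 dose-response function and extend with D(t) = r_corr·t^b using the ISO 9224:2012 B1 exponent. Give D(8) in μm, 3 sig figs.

zinc: f(T) = -0.071·(T−10) [T>10 °C] = -1.2496
  sulphur-dioxide contribution → 1.818 μm/a
  chloride contribution → 12.86 μm/a
  ⇒ r_corr(zinc) = 14.67 μm/a
Power-law: D(8) = r_corr · 8^0.813
  D(8) = 14.67 × 8^0.813 = 14.67 × 5.423 = 79.57 μm

D(8) = 79.6 μm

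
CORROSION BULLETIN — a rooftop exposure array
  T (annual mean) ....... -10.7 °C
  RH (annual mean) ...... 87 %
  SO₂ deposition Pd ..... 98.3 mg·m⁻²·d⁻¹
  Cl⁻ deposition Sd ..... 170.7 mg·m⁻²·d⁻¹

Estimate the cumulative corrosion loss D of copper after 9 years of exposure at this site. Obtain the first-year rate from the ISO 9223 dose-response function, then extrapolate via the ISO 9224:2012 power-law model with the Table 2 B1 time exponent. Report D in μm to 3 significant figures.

D(9) = 3.36 μm

copper: f(T) = +0.126·(T−10) [T≤10 °C] = -2.6082
  sulphur-dioxide contribution → 0.2182 μm/a
  chloride contribution → 0.5571 μm/a
  ⇒ r_corr(copper) = 0.7753 μm/a
Power-law: D(9) = r_corr · 9^0.667
  D(9) = 0.7753 × 9^0.667 = 0.7753 × 4.33 = 3.357 μm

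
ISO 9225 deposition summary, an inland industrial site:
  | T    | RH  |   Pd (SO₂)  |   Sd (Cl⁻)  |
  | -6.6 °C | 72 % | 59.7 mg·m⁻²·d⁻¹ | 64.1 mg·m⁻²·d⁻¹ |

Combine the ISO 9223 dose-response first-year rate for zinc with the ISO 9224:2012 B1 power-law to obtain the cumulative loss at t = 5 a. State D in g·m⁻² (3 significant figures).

D(5) = 35.1 g·m⁻²

zinc: temperature factor f = +0.038·(-16.6) = -0.6308
  SO₂ term: 0.0129·59.7^0.44·exp(0.046·72-0.6308) = 1.139
  Sd branch = 0.0175·Sd^0.57·e^(0.008·RH+0.085·T) = 0.1903 μm/a
  sum: 1.139 + 0.1903 → r_corr = 1.329 μm/a
Long-term exponent b (ISO 9224 Table 2, B1) = 0.813
  D(5) = 1.329 × 5^0.813 = 1.329 × 3.701 = 4.918 μm
  Mass loss = 4.918 μm × 7.14 g/cm³ = 35.12 g·m⁻²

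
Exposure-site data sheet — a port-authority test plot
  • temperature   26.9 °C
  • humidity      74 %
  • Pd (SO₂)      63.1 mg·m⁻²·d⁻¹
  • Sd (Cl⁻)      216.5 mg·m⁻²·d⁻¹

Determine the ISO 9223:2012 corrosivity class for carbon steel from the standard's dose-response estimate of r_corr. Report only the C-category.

C5

carbon steel: T>10 °C ⇒ hinge -0.054·(26.9−10) = -0.9126
  SO₂ term: 1.77·63.1^0.52·exp(0.02·74-0.9126) = 26.94
  Sd branch = 0.102·Sd^0.62·e^(0.033·RH+0.04·T) = 96.48 μm/a
  r_corr = 26.94 + 96.48 = 123.4 μm/a
123 μm/a falls in (80, 200] for carbon steel → category C5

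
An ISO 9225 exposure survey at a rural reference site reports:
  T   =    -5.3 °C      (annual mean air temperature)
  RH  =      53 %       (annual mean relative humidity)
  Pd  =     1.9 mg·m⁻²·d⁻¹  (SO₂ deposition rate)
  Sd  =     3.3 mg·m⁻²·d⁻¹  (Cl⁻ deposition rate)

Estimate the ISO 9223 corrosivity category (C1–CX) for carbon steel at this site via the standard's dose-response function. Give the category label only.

C2

carbon steel: temperature factor f = +0.150·(-15.3) = -2.2950
  sulphur-dioxide contribution → 0.7187 μm/a
  chloride contribution → 0.9945 μm/a
  ⇒ r_corr(carbon steel) = 1.713 μm/a
Category bounds: 1.3…25 μm/a bracket r_corr ⇒ C2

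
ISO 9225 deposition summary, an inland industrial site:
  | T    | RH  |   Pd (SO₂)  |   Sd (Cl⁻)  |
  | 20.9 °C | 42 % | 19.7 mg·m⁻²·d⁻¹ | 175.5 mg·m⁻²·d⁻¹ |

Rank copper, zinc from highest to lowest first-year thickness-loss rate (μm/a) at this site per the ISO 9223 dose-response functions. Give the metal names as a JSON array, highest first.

["zinc", "copper"]

copper: temperature factor f = -0.080·(10.9) = -0.8720
  Pd branch = 0.0053·Pd^0.26·e^(0.059·RH+f) = 0.05732 μm/a
  Cl⁻ term: 0.01025·175.5^0.27·exp(0.036·42+0.049·20.9) = 0.5225
  sum: 0.05732 + 0.5225 → r_corr = 0.5798 μm/a
zinc: temperature factor f = -0.071·(10.9) = -0.7739
  SO₂ term: 0.0129·19.7^0.44·exp(0.046·42-0.7739) = 0.1524
  Cl⁻ term: 0.0175·175.5^0.57·exp(0.008·42+0.085·20.9) = 2.752
  sum: 0.1524 + 2.752 → r_corr = 2.905 μm/a
Ordering by μm/a: zinc (2.9) > copper (0.58)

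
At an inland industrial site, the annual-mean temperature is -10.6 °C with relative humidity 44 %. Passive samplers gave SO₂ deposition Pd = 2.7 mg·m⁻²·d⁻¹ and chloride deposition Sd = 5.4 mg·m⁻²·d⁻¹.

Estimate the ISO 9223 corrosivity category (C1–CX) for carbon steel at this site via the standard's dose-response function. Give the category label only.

carbon steel: temperature factor f = +0.150·(-20.6) = -3.0900
  SO₂ term: 1.77·2.7^0.52·exp(0.02·44-3.0900) = 0.3255
  Cl⁻ term: 0.102·5.4^0.62·exp(0.033·44+0.04·-10.6) = 0.8112
  r_corr = 0.3255 + 0.8112 = 1.137 μm/a
1.14 μm/a falls in (0, 1.3] for carbon steel → category C1

C1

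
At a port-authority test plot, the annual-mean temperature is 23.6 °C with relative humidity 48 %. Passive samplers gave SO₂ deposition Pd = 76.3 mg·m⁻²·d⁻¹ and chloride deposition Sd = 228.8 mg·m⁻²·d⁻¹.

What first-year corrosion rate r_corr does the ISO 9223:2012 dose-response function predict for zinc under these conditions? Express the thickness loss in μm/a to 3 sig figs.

r_corr = 4.53 μm/a

zinc: T>10 °C ⇒ hinge -0.071·(23.6−10) = -0.9656
  Pd branch = 0.0129·Pd^0.44·e^(0.046·RH+f) = 0.3009 μm/a
  Cl⁻ term: 0.0175·228.8^0.57·exp(0.008·48+0.085·23.6) = 4.226
  r_corr = 0.3009 + 4.226 = 4.527 μm/a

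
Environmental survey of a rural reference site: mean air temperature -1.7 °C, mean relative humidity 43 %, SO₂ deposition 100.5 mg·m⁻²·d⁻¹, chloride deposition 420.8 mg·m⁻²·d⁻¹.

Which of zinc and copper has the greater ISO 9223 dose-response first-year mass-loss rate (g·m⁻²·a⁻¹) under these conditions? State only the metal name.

zinc: temperature factor f = +0.038·(-11.7) = -0.4446
  SO₂ term: 0.0129·100.5^0.44·exp(0.046·43-0.4446) = 0.4545
  Sd branch = 0.0175·Sd^0.57·e^(0.008·RH+0.085·T) = 0.669 μm/a
  sum: 0.4545 + 0.669 → r_corr = 1.123 μm/a
  mass loss = 1.123 μm/a × 7.14 g/cm³ = 8.021 g·m⁻²·a⁻¹
copper: temperature factor f = +0.126·(-11.7) = -1.4742
  Pd branch = 0.0053·Pd^0.26·e^(0.059·RH+f) = 0.05086 μm/a
  Sd branch = 0.01025·Sd^0.27·e^(0.036·RH+0.049·T) = 0.2266 μm/a
  r_corr = 0.05086 + 0.2266 = 0.2775 μm/a
  mass loss = 0.2775 μm/a × 8.96 g/cm³ = 2.486 g·m⁻²·a⁻¹
Ordering by g·m⁻²·a⁻¹: zinc (8.02) > copper (2.49)

zinc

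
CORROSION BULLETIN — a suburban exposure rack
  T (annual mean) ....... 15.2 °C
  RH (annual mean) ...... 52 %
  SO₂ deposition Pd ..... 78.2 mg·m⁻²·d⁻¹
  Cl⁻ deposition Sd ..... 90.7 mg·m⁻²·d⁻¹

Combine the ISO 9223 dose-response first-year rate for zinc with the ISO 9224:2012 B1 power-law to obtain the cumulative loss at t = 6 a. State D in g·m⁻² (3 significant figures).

D(6) = 59.0 g·m⁻²

zinc: f(T) = -0.071·(T−10) [T>10 °C] = -0.3692
  Pd branch = 0.0129·Pd^0.44·e^(0.046·RH+f) = 0.6639 μm/a
  Sd branch = 0.0175·Sd^0.57·e^(0.008·RH+0.085·T) = 1.261 μm/a
  r_corr = 0.6639 + 1.261 = 1.925 μm/a
Long-term exponent b (ISO 9224 Table 2, B1) = 0.813
  D(6) = 1.925 × 6^0.813 = 1.925 × 4.292 = 8.26 μm
  Mass loss = 8.26 μm × 7.14 g/cm³ = 58.98 g·m⁻²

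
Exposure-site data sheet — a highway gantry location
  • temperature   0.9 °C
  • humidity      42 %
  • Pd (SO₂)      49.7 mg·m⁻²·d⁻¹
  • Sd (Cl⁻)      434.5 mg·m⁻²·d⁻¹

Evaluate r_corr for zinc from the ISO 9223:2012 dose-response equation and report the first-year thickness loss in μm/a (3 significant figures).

r_corr = 1.19 μm/a

zinc: T≤10 °C ⇒ hinge +0.038·(0.9−10) = -0.3458
  sulphur-dioxide contribution → 0.3515 μm/a
  chloride contribution → 0.843 μm/a
  total first-year rate 1.194 μm/a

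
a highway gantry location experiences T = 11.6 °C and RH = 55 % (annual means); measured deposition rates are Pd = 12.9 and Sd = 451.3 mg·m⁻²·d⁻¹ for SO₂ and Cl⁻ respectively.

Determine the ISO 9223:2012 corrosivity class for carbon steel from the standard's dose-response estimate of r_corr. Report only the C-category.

carbon steel: temperature factor f = -0.054·(1.6) = -0.0864
  sulphur-dioxide contribution → 18.44 μm/a
  chloride contribution → 44.07 μm/a
  ⇒ r_corr(carbon steel) = 62.5 μm/a
Category bounds: 50…80 μm/a bracket r_corr ⇒ C4

C4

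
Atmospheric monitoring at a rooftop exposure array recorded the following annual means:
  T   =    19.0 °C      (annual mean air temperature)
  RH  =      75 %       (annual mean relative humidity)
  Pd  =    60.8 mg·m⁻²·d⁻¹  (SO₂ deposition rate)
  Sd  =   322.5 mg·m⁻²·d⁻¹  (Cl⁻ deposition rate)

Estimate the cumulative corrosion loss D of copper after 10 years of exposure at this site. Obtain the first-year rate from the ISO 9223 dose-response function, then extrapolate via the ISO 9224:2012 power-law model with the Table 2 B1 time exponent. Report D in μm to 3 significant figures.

D(10) = 11.5 μm

copper: f(T) = -0.080·(T−10) [T>10 °C] = -0.7200
  SO₂ term: 0.0053·60.8^0.26·exp(0.059·75-0.7200) = 0.6268
  Cl⁻ term: 0.01025·322.5^0.27·exp(0.036·75+0.049·19.0) = 1.841
  r_corr = 0.6268 + 1.841 = 2.467 μm/a
ISO 9224: D(t) = r_corr · t^b with b = 0.667 (copper, B1)
  D(10) = 2.467 × 10^0.667 = 2.467 × 4.645 = 11.46 μm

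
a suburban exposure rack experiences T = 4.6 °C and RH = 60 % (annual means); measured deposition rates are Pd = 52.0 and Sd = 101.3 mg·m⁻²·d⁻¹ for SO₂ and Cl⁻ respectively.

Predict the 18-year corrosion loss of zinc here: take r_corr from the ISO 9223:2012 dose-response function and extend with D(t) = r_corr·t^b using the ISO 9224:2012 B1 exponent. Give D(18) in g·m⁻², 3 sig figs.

zinc: f(T) = +0.038·(T−10) [T≤10 °C] = -0.2052
  SO₂ term: 0.0129·52.0^0.44·exp(0.046·60-0.2052) = 0.9444
  Cl⁻ term: 0.0175·101.3^0.57·exp(0.008·60+0.085·4.6) = 0.5814
  sum: 0.9444 + 0.5814 → r_corr = 1.526 μm/a
Power-law: D(18) = r_corr · 18^0.813
  D(18) = 1.526 × 18^0.813 = 1.526 × 10.48 = 16 μm
  Mass loss = 16 μm × 7.14 g/cm³ = 114.2 g·m⁻²

D(18) = 114 g·m⁻²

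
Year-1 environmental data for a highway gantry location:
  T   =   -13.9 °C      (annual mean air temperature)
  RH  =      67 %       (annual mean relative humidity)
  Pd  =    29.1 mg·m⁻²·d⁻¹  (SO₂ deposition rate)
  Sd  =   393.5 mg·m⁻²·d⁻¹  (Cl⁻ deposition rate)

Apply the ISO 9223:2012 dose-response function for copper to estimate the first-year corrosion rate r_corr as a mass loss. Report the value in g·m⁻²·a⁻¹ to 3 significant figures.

r_corr = 2.89 g·m⁻²·a⁻¹

copper: temperature factor f = +0.126·(-23.9) = -3.0114
  sulphur-dioxide contribution → 0.03265 μm/a
  chloride contribution → 0.2905 μm/a
  total first-year rate 0.3231 μm/a
Convert to mass loss: 0.3231 μm/a × 8.96 g/cm³ = 2.895 g·m⁻²·a⁻¹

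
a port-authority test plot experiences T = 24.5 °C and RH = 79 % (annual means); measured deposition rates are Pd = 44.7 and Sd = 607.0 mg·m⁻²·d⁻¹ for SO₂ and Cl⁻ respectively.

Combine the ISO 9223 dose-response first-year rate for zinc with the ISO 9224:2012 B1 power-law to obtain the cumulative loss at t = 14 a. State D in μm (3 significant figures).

D(14) = 95.1 μm

zinc: T>10 °C ⇒ hinge -0.071·(24.5−10) = -1.0295
  Pd branch = 0.0129·Pd^0.44·e^(0.046·RH+f) = 0.9286 μm/a
  Sd branch = 0.0175·Sd^0.57·e^(0.008·RH+0.085·T) = 10.19 μm/a
  r_corr = 0.9286 + 10.19 = 11.12 μm/a
Power-law: D(14) = r_corr · 14^0.813
  D(14) = 11.12 × 14^0.813 = 11.12 × 8.547 = 95.06 μm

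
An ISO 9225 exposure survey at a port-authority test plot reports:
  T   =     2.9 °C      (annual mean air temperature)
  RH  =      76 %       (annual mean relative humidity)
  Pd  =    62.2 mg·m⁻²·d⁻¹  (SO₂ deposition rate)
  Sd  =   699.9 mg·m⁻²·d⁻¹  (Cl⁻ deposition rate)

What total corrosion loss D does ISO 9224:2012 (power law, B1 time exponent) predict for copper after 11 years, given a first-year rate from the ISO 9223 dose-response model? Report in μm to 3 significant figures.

D(11) = 8.07 μm

copper: f(T) = +0.126·(T−10) [T≤10 °C] = -0.8946
  sulphur-dioxide contribution → 0.5617 μm/a
  chloride contribution → 1.069 μm/a
  ⇒ r_corr(copper) = 1.63 μm/a
ISO 9224: D(t) = r_corr · t^b with b = 0.667 (copper, B1)
  D(11) = 1.63 × 11^0.667 = 1.63 × 4.95 = 8.07 μm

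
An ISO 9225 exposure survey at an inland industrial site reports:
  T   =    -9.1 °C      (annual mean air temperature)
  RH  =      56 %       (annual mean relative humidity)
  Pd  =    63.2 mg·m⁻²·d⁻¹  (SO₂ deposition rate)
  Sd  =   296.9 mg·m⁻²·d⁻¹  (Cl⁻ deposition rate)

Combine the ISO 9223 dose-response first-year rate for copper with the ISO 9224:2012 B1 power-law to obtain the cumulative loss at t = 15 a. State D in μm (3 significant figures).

D(15) = 1.63 μm

copper: f(T) = +0.126·(T−10) [T≤10 °C] = -2.4066
  SO₂ term: 0.0053·63.2^0.26·exp(0.059·56-2.4066) = 0.03821
  Sd branch = 0.01025·Sd^0.27·e^(0.036·RH+0.049·T) = 0.2292 μm/a
  sum: 0.03821 + 0.2292 → r_corr = 0.2674 μm/a
ISO 9224: D(t) = r_corr · t^b with b = 0.667 (copper, B1)
  D(15) = 0.2674 × 15^0.667 = 0.2674 × 6.088 = 1.628 μm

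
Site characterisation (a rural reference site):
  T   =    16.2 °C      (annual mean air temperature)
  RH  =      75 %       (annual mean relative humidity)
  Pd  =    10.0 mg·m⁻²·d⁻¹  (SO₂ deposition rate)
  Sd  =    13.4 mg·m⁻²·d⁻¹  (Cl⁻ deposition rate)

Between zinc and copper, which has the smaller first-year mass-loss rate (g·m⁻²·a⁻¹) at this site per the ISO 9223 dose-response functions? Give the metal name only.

zinc

zinc: f(T) = -0.071·(T−10) [T>10 °C] = -0.4402
  Pd branch = 0.0129·Pd^0.44·e^(0.046·RH+f) = 0.7207 μm/a
  Cl⁻ term: 0.0175·13.4^0.57·exp(0.008·75+0.085·16.2) = 0.5547
  sum: 0.7207 + 0.5547 → r_corr = 1.275 μm/a
  mass loss = 1.275 μm/a × 7.14 g/cm³ = 9.106 g·m⁻²·a⁻¹
copper: temperature factor f = -0.080·(6.2) = -0.4960
  Pd branch = 0.0053·Pd^0.26·e^(0.059·RH+f) = 0.4905 μm/a
  Sd branch = 0.01025·Sd^0.27·e^(0.036·RH+0.049·T) = 0.6798 μm/a
  sum: 0.4905 + 0.6798 → r_corr = 1.17 μm/a
  mass loss = 1.17 μm/a × 8.96 g/cm³ = 10.49 g·m⁻²·a⁻¹
Ordering by g·m⁻²·a⁻¹: copper (10.5) > zinc (9.11)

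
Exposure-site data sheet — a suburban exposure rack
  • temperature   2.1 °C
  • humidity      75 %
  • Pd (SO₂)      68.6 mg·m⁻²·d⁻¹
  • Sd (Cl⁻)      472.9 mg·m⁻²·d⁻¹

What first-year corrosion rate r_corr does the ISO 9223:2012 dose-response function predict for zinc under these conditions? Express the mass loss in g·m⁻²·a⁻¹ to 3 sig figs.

r_corr = 22.9 g·m⁻²·a⁻¹

zinc: T≤10 °C ⇒ hinge +0.038·(2.1−10) = -0.3002
  SO₂ term: 0.0129·68.6^0.44·exp(0.046·75-0.3002) = 1.934
  Sd branch = 0.0175·Sd^0.57·e^(0.008·RH+0.085·T) = 1.276 μm/a
  sum: 1.934 + 1.276 → r_corr = 3.21 μm/a
Convert to mass loss: 3.21 μm/a × 7.14 g/cm³ = 22.92 g·m⁻²·a⁻¹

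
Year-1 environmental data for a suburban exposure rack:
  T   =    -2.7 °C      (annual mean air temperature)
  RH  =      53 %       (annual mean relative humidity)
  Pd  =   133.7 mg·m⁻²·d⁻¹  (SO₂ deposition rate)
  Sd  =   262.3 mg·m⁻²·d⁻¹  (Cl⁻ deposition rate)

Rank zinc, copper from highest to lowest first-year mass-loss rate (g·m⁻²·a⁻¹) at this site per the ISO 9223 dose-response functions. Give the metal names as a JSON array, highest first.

["zinc", "copper"]

zinc: T≤10 °C ⇒ hinge +0.038·(-2.7−10) = -0.4826
  Pd branch = 0.0129·Pd^0.44·e^(0.046·RH+f) = 0.7858 μm/a
  Cl⁻ term: 0.0175·262.3^0.57·exp(0.008·53+0.085·-2.7) = 0.5084
  sum: 0.7858 + 0.5084 → r_corr = 1.294 μm/a
  mass loss = 1.294 μm/a × 7.14 g/cm³ = 9.241 g·m⁻²·a⁻¹
copper: f(T) = +0.126·(T−10) [T≤10 °C] = -1.6002
  SO₂ term: 0.0053·133.7^0.26·exp(0.059·53-1.6002) = 0.08713
  Sd branch = 0.01025·Sd^0.27·e^(0.036·RH+0.049·T) = 0.2723 μm/a
  sum: 0.08713 + 0.2723 → r_corr = 0.3594 μm/a
  mass loss = 0.3594 μm/a × 8.96 g/cm³ = 3.22 g·m⁻²·a⁻¹
Ordering by g·m⁻²·a⁻¹: zinc (9.24) > copper (3.22)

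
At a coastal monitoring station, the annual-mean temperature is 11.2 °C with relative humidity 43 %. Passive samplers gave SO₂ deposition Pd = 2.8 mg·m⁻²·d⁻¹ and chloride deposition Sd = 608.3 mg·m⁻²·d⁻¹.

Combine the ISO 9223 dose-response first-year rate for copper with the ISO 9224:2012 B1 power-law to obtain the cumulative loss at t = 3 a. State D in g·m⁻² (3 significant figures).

D(3) = 10.3 g·m⁻²

copper: T>10 °C ⇒ hinge -0.080·(11.2−10) = -0.0960
  sulphur-dioxide contribution → 0.07955 μm/a
  chloride contribution → 0.471 μm/a
  ⇒ r_corr(copper) = 0.5506 μm/a
ISO 9224: D(t) = r_corr · t^b with b = 0.667 (copper, B1)
  D(3) = 0.5506 × 3^0.667 = 0.5506 × 2.081 = 1.146 μm
  Mass loss = 1.146 μm × 8.96 g/cm³ = 10.27 g·m⁻²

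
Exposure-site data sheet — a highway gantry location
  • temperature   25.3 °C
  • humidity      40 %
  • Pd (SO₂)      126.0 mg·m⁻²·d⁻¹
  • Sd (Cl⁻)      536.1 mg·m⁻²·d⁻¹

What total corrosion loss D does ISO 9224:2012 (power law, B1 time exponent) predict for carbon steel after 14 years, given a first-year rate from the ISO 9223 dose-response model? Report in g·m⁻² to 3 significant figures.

carbon steel: f(T) = -0.054·(T−10) [T>10 °C] = -0.8262
  Pd branch = 1.77·Pd^0.52·e^(0.02·RH+f) = 21.32 μm/a
  Cl⁻ term: 0.102·536.1^0.62·exp(0.033·40+0.04·25.3) = 51.7
  sum: 21.32 + 51.7 → r_corr = 73.02 μm/a
Long-term exponent b (ISO 9224 Table 2, B1) = 0.523
  D(14) = 73.02 × 14^0.523 = 73.02 × 3.976 = 290.3 μm
  Mass loss = 290.3 μm × 7.85 g/cm³ = 2279 g·m⁻²

D(14) = 2.28e+03 g·m⁻²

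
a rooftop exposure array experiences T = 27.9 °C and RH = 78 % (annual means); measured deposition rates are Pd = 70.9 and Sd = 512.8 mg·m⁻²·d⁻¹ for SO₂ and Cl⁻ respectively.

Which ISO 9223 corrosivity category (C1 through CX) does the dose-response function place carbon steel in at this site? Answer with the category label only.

carbon steel: T>10 °C ⇒ hinge -0.054·(27.9−10) = -0.9666
  SO₂ term: 1.77·70.9^0.52·exp(0.02·78-0.9666) = 29.38
  Sd branch = 0.102·Sd^0.62·e^(0.033·RH+0.04·T) = 195.6 μm/a
  r_corr = 29.38 + 195.6 = 225 μm/a
ISO 9223 Table 2 (carbon steel): 200 < 225 ≤ 700 μm/a ⇒ CX

CX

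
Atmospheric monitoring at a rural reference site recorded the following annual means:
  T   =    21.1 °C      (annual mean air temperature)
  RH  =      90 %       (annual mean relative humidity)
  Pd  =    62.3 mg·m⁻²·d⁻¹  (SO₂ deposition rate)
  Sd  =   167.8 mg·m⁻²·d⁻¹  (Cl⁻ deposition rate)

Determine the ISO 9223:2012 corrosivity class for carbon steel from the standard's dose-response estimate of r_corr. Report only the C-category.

carbon steel: T>10 °C ⇒ hinge -0.054·(21.1−10) = -0.5994
  Pd branch = 1.77·Pd^0.52·e^(0.02·RH+f) = 50.41 μm/a
  Cl⁻ term: 0.102·167.8^0.62·exp(0.033·90+0.04·21.1) = 110.8
  r_corr = 50.41 + 110.8 = 161.2 μm/a
ISO 9223 Table 2 (carbon steel): 80 < 161 ≤ 200 μm/a ⇒ C5

C5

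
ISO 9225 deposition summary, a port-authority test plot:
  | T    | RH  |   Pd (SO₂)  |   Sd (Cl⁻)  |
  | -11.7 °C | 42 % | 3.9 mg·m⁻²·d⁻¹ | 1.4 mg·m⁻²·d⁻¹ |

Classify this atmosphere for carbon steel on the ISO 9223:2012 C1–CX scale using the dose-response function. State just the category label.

carbon steel: T≤10 °C ⇒ hinge +0.150·(-11.7−10) = -3.2550
  sulphur-dioxide contribution → 0.321 μm/a
  chloride contribution → 0.3147 μm/a
  total first-year rate 0.6357 μm/a
ISO 9223 Table 2 (carbon steel): 0 < 0.636 ≤ 1.3 μm/a ⇒ C1

C1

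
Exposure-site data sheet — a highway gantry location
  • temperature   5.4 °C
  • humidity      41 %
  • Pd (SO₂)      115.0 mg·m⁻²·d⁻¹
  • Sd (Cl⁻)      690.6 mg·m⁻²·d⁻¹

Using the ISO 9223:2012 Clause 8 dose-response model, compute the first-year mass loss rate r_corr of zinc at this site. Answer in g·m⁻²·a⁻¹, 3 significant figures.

r_corr = 15.5 g·m⁻²·a⁻¹

zinc: f(T) = +0.038·(T−10) [T≤10 °C] = -0.1748
  SO₂ term: 0.0129·115.0^0.44·exp(0.046·41-0.1748) = 0.5761
  Sd branch = 0.0175·Sd^0.57·e^(0.008·RH+0.085·T) = 1.597 μm/a
  sum: 0.5761 + 1.597 → r_corr = 2.173 μm/a
Convert to mass loss: 2.173 μm/a × 7.14 g/cm³ = 15.51 g·m⁻²·a⁻¹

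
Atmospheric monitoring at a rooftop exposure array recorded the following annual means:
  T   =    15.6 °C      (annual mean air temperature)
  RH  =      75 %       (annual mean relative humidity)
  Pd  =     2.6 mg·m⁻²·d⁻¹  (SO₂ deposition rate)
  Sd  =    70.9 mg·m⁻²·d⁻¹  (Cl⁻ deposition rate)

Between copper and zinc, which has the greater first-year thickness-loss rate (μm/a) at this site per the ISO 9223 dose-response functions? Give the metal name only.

zinc

copper: temperature factor f = -0.080·(5.6) = -0.4480
  Pd branch = 0.0053·Pd^0.26·e^(0.059·RH+f) = 0.3625 μm/a
  Sd branch = 0.01025·Sd^0.27·e^(0.036·RH+0.049·T) = 1.035 μm/a
  sum: 0.3625 + 1.035 → r_corr = 1.398 μm/a
zinc: f(T) = -0.071·(T−10) [T>10 °C] = -0.3976
  Pd branch = 0.0129·Pd^0.44·e^(0.046·RH+f) = 0.4157 μm/a
  Cl⁻ term: 0.0175·70.9^0.57·exp(0.008·75+0.085·15.6) = 1.363
  sum: 0.4157 + 1.363 → r_corr = 1.778 μm/a
Ordering by μm/a: zinc (1.78) > copper (1.4)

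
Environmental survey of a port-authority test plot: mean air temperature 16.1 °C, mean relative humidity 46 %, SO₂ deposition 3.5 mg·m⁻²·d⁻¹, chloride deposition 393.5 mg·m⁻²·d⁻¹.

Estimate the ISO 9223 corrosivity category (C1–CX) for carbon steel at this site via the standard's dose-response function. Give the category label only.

carbon steel: temperature factor f = -0.054·(6.1) = -0.3294
  SO₂ term: 1.77·3.5^0.52·exp(0.02·46-0.3294) = 6.129
  Sd branch = 0.102·Sd^0.62·e^(0.033·RH+0.04·T) = 36.01 μm/a
  sum: 6.129 + 36.01 → r_corr = 42.14 μm/a
42.1 μm/a falls in (25, 50] for carbon steel → category C3

C3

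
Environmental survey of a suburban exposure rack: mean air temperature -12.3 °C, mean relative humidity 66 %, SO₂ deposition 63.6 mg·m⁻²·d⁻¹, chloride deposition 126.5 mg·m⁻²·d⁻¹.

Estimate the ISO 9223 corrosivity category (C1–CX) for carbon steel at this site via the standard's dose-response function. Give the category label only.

carbon steel: temperature factor f = +0.150·(-22.3) = -3.3450
  SO₂ term: 1.77·63.6^0.52·exp(0.02·66-3.3450) = 2.025
  Cl⁻ term: 0.102·126.5^0.62·exp(0.033·66+0.04·-12.3) = 11.07
  r_corr = 2.025 + 11.07 = 13.09 μm/a
13.1 μm/a falls in (1.3, 25] for carbon steel → category C2

C2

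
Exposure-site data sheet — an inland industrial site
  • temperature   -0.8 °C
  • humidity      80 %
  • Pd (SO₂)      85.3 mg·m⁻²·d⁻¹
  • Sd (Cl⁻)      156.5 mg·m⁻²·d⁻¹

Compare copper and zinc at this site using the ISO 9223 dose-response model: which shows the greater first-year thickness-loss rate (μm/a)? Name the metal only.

copper: f(T) = +0.126·(T−10) [T≤10 °C] = -1.3608
  Pd branch = 0.0053·Pd^0.26·e^(0.059·RH+f) = 0.4844 μm/a
  Sd branch = 0.01025·Sd^0.27·e^(0.036·RH+0.049·T) = 0.687 μm/a
  r_corr = 0.4844 + 0.687 = 1.171 μm/a
zinc: T≤10 °C ⇒ hinge +0.038·(-0.8−10) = -0.4104
  Pd branch = 0.0129·Pd^0.44·e^(0.046·RH+f) = 2.4 μm/a
  Sd branch = 0.0175·Sd^0.57·e^(0.008·RH+0.085·T) = 0.5525 μm/a
  r_corr = 2.4 + 0.5525 = 2.952 μm/a
Ordering by μm/a: zinc (2.95) > copper (1.17)

zinc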